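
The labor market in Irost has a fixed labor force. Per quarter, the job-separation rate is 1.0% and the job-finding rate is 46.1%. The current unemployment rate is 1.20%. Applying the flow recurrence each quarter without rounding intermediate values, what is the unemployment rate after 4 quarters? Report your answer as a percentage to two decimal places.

Unemployment rate after four quarters ≈ 2.05%.

With a fixed labor force, u_{t+1} = u_t + s·(1−u_t) − f·u_t = u_t·(1−s−f) + s.
Here 1−s−f = 0.529 and s = 0.010.
u_1 = 0.012000 × 0.529 + 0.010 = 0.016348.
u_2 = 0.016348 × 0.529 + 0.010 = 0.018648.
u_3 = 0.018648 × 0.529 + 0.010 = 0.019865.
u_4 = 0.019865 × 0.529 + 0.010 = 0.020509.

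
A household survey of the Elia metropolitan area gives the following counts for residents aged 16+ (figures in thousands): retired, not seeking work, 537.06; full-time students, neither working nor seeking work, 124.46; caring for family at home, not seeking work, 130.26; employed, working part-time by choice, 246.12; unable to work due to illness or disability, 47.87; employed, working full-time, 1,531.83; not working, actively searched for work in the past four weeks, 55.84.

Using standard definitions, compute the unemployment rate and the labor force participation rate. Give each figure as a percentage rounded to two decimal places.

Employed = 246.12 + 1,531.83 = 1,777.95 thousand.
Unemployed = 55.84 thousand.
Labor force = 1,777.95 + 55.84 = 1,833.79 thousand.
Not in labor force = 537.06 + 124.46 + 130.26 + 47.87 = 839.65 thousand (those not working and not actively searching are outside the labor force).
Civilian working-age population = 1,833.79 + 839.65 = 2,673.44 thousand.
Unemployment rate = 55.84 / 1,833.79 = 3.05%.
Labor force participation rate = 1,833.79 / 2,673.44 = 68.59%.

Unemployment rate ≈ 3.05%; labor force participation rate ≈ 68.59%.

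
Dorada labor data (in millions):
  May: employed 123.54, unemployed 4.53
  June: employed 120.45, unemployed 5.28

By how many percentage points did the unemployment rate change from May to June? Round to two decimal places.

The unemployment rate changed by +0.66 percentage points.

May: labor force = 123.54 + 4.53 = 128.07; u = 4.53/128.07 = 3.54%.
June: labor force = 120.45 + 5.28 = 125.73; u = 5.28/125.73 = 4.20%.
Change = 4.20% − 3.54% = +0.66 pp.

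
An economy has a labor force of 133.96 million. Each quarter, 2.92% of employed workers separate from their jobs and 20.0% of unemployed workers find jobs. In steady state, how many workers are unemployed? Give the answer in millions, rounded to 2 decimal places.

About 17.07 million are unemployed in steady state.

Steady-state unemployment rate u* = s/(s+f) = 2.92/(2.92+20.0) = 0.127400.
Unemployed = u* × labor force = 0.127400 × 133.96 ≈ 17.07 million.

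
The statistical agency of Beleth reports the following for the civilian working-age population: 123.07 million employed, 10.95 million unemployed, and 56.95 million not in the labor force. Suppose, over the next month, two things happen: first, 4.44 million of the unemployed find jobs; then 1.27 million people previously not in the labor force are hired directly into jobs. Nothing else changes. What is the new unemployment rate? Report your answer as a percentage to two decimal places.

Initially, labor force = 123.07 + 10.95 = 134.02 million, so u = 10.95/134.02 = 8.17%.
After the first change, unemployed falls and employed rises by 4.44; labor force unchanged → E = 127.51, U = 6.51, labor force = 134.02 million.
After the second change, employed and labor force both rise by 1.27; unemployed unchanged → E = 128.78, U = 6.51, labor force = 135.29 million.
New unemployment rate = 6.51 / 135.29 = 4.81%.

New unemployment rate ≈ 4.81%.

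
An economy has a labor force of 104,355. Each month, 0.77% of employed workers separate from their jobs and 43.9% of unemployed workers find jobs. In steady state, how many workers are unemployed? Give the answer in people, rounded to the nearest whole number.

Steady-state unemployment rate u* = s/(s+f) = 0.77/(0.77+43.9) = 0.017238.
Unemployed = u* × labor force = 0.017238 × 104,355 ≈ 1,799.

About 1,799 are unemployed in steady state.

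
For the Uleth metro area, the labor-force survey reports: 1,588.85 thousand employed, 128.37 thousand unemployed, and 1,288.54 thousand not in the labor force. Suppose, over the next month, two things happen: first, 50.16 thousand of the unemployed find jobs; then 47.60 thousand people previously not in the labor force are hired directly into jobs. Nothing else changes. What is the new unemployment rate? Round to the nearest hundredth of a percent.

New unemployment rate ≈ 4.43%.

Initially, labor force = 1,588.85 + 128.37 = 1,717.22 thousand, so u = 128.37/1,717.22 = 7.48%.
After the first change, unemployed falls and employed rises by 50.16; labor force unchanged → E = 1,639.01, U = 78.21, labor force = 1,717.22 thousand.
After the second change, employed and labor force both rise by 47.60; unemployed unchanged → E = 1,686.61, U = 78.21, labor force = 1,764.82 thousand.
New unemployment rate = 78.21 / 1,764.82 = 4.43%.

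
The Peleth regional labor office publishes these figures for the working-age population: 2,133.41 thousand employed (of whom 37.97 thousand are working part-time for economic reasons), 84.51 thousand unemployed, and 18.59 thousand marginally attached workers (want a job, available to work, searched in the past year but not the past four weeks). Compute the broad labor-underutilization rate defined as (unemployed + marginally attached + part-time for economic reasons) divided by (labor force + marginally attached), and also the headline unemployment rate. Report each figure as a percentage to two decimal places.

Labor force = 2,133.41 + 84.51 = 2,217.92 thousand.
Numerator = 84.51 + 18.59 + 37.97 = 141.07 thousand.
Denominator = 2,217.92 + 18.59 = 2,236.51 thousand.
Broad rate = 141.07 / 2,236.51 = 6.31%.
Headline unemployment rate = 84.51 / 2,217.92 = 3.81%.

Broad underutilization rate ≈ 6.31%; headline unemployment rate ≈ 3.81%.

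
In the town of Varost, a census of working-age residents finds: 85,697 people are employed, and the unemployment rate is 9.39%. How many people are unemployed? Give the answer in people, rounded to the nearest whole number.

Let U be the number unemployed. The labor force is E + U, and U/(E+U) = 0.0939.
So U = 0.0939 × 85,697 / (1 − 0.0939) = 8046.95 / 0.9061 ≈ 8,881.

About 8,881 are unemployed.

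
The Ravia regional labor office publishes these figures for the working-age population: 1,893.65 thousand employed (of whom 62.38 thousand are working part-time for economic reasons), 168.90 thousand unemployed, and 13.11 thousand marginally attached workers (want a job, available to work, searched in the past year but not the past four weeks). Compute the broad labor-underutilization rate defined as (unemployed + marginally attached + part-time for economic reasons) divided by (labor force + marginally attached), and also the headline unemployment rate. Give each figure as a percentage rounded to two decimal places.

Broad underutilization rate ≈ 11.77%; headline unemployment rate ≈ 8.19%.

Labor force = 1,893.65 + 168.90 = 2,062.55 thousand.
Numerator = 168.90 + 13.11 + 62.38 = 244.39 thousand.
Denominator = 2,062.55 + 13.11 = 2,075.66 thousand.
Broad rate = 244.39 / 2,075.66 = 11.77%.
Headline unemployment rate = 168.90 / 2,062.55 = 8.19%.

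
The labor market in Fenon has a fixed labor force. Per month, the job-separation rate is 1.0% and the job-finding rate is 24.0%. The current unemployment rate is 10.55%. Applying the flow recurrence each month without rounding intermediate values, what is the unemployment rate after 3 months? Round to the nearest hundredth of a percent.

With a fixed labor force, u_{t+1} = u_t + s·(1−u_t) − f·u_t = u_t·(1−s−f) + s.
Here 1−s−f = 0.750 and s = 0.010.
u_1 = 0.105500 × 0.750 + 0.010 = 0.089125.
u_2 = 0.089125 × 0.750 + 0.010 = 0.076844.
u_3 = 0.076844 × 0.750 + 0.010 = 0.067633.

Unemployment rate after three months ≈ 6.76%.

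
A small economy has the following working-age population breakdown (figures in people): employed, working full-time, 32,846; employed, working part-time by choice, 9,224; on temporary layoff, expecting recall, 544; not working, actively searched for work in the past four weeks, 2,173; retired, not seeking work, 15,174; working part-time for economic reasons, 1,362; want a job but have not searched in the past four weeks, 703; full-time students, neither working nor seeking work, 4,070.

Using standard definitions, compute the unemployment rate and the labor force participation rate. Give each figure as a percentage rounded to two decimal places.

Unemployment rate ≈ 5.89%; labor force participation rate ≈ 69.82%.

Employed = 32,846 + 9,224 + 1,362 = 43,432 (anyone who worked, including part-time for economic reasons, counts as employed).
Unemployed = 544 + 2,173 = 2,717 (jobless and actively searching, or on temporary layoff).
Labor force = 43,432 + 2,717 = 46,149.
Not in labor force = 15,174 + 703 + 4,070 = 19,947 (those not working and not actively searching are outside the labor force — including those who want a job but have given up searching).
Civilian working-age population = 46,149 + 19,947 = 66,096.
Unemployment rate = 2,717 / 46,149 = 5.89%.
Labor force participation rate = 46,149 / 66,096 = 69.82%.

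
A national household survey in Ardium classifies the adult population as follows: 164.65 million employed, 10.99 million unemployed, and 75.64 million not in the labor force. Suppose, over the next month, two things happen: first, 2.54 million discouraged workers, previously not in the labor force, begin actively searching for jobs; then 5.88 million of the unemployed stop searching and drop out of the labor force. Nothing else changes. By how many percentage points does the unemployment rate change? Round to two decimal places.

Initially, labor force = 164.65 + 10.99 = 175.64 million, so u = 10.99/175.64 = 6.26%.
After the first change, unemployed and labor force both rise by 2.54 → E = 164.65, U = 13.53, labor force = 178.18 million.
After the second change, unemployed and labor force both fall by 5.88 → E = 164.65, U = 7.65, labor force = 172.30 million.
New unemployment rate = 7.65 / 172.30 = 4.44%.
Change = 4.44% − 6.26% = −1.82 percentage points.

The unemployment rate changes by −1.82 percentage points.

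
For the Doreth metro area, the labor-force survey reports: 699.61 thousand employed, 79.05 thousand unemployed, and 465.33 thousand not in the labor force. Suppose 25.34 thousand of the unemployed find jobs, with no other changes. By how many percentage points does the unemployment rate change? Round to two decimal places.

Initially, labor force = 699.61 + 79.05 = 778.66 thousand, so u = 79.05/778.66 = 10.15%.
After the change, unemployed falls and employed rises by 25.34; labor force unchanged → E = 724.95, U = 53.71, labor force = 778.66 thousand.
New unemployment rate = 53.71 / 778.66 = 6.90%.
Change = 6.90% − 10.15% = −3.25 percentage points.

The unemployment rate changes by −3.25 percentage points.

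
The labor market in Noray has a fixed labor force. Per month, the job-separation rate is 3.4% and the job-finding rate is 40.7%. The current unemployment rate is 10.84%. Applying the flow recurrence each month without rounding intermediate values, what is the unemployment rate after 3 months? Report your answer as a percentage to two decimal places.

Unemployment rate after three months ≈ 8.26%.

With a fixed labor force, u_{t+1} = u_t + s·(1−u_t) − f·u_t = u_t·(1−s−f) + s.
Here 1−s−f = 0.559 and s = 0.034.
u_1 = 0.108400 × 0.559 + 0.034 = 0.094596.
u_2 = 0.094596 × 0.559 + 0.034 = 0.086879.
u_3 = 0.086879 × 0.559 + 0.034 = 0.082565.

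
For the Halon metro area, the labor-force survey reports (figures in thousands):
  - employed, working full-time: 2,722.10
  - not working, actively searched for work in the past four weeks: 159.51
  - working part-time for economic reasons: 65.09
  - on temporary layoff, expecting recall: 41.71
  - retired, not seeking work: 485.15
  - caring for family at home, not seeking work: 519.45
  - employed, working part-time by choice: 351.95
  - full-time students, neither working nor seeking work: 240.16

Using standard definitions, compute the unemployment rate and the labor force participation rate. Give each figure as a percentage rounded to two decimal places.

Unemployment rate ≈ 6.02%; labor force participation rate ≈ 72.85%.

Employed = 2,722.10 + 65.09 + 351.95 = 3,139.14 thousand (anyone who worked, including part-time for economic reasons, counts as employed).
Unemployed = 159.51 + 41.71 = 201.22 thousand (jobless and actively searching, or on temporary layoff).
Labor force = 3,139.14 + 201.22 = 3,340.36 thousand.
Not in labor force = 485.15 + 519.45 + 240.16 = 1,244.76 thousand (those not working and not actively searching are outside the labor force).
Civilian working-age population = 3,340.36 + 1,244.76 = 4,585.12 thousand.
Unemployment rate = 201.22 / 3,340.36 = 6.02%.
Labor force participation rate = 3,340.36 / 4,585.12 = 72.85%.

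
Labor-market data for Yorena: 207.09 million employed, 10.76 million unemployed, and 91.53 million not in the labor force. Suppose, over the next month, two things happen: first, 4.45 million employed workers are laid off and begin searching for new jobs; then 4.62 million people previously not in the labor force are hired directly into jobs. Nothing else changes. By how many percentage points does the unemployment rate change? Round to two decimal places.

The unemployment rate changes by +1.90 percentage points.

Initially, labor force = 207.09 + 10.76 = 217.85 million, so u = 10.76/217.85 = 4.94%.
After the first change, employed falls and unemployed rises by 4.45; labor force unchanged → E = 202.64, U = 15.21, labor force = 217.85 million.
After the second change, employed and labor force both rise by 4.62; unemployed unchanged → E = 207.26, U = 15.21, labor force = 222.47 million.
New unemployment rate = 15.21 / 222.47 = 6.84%.
Change = 6.84% − 4.94% = +1.90 percentage points.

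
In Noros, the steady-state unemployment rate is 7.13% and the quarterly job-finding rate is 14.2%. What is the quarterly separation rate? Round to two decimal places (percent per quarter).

From u* = s/(s+f): s = u·f/(1−u).
s = 0.0713 × 14.2 / (1 − 0.0713) = 1.0125 / 0.9287 ≈ 1.09% per quarter.

Separation rate ≈ 1.09% per quarter.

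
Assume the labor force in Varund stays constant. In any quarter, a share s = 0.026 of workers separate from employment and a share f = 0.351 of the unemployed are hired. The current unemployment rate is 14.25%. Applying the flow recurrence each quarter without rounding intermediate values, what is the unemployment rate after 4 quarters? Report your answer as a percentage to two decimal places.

With a fixed labor force, u_{t+1} = u_t + s·(1−u_t) − f·u_t = u_t·(1−s−f) + s.
Here 1−s−f = 0.623 and s = 0.026.
u_1 = 0.142500 × 0.623 + 0.026 = 0.114777.
u_2 = 0.114777 × 0.623 + 0.026 = 0.097506.
u_3 = 0.097506 × 0.623 + 0.026 = 0.086746.
u_4 = 0.086746 × 0.623 + 0.026 = 0.080043.

Unemployment rate after four quarters ≈ 8.00%.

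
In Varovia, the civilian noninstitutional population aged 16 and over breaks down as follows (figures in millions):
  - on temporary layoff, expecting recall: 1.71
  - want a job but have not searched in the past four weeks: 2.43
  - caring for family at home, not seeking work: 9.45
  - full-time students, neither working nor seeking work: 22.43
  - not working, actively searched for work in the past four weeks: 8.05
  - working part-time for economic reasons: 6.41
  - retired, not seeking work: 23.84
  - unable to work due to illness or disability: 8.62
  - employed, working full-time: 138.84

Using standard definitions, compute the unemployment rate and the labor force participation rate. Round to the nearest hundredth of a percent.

Unemployment rate ≈ 6.30%; labor force participation rate ≈ 69.89%.

Employed = 6.41 + 138.84 = 145.25 million (anyone who worked, including part-time for economic reasons, counts as employed).
Unemployed = 1.71 + 8.05 = 9.76 million (jobless and actively searching, or on temporary layoff).
Labor force = 145.25 + 9.76 = 155.01 million.
Not in labor force = 2.43 + 9.45 + 22.43 + 23.84 + 8.62 = 66.77 million (those not working and not actively searching are outside the labor force — including those who want a job but have given up searching).
Civilian working-age population = 155.01 + 66.77 = 221.78 million.
Unemployment rate = 9.76 / 155.01 = 6.30%.
Labor force participation rate = 155.01 / 221.78 = 69.89%.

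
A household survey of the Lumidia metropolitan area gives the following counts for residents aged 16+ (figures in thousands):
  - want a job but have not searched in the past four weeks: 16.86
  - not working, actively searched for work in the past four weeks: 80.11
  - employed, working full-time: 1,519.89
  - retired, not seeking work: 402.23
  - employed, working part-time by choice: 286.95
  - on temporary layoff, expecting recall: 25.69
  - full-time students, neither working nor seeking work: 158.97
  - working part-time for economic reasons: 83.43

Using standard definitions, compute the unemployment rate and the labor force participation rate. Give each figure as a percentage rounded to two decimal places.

Unemployment rate ≈ 5.30%; labor force participation rate ≈ 77.54%.

Employed = 1,519.89 + 286.95 + 83.43 = 1,890.27 thousand (anyone who worked, including part-time for economic reasons, counts as employed).
Unemployed = 80.11 + 25.69 = 105.80 thousand (jobless and actively searching, or on temporary layoff).
Labor force = 1,890.27 + 105.80 = 1,996.07 thousand.
Not in labor force = 16.86 + 402.23 + 158.97 = 578.06 thousand (those not working and not actively searching are outside the labor force — including those who want a job but have given up searching).
Civilian working-age population = 1,996.07 + 578.06 = 2,574.13 thousand.
Unemployment rate = 105.80 / 1,996.07 = 5.30%.
Labor force participation rate = 1,996.07 / 2,574.13 = 77.54%.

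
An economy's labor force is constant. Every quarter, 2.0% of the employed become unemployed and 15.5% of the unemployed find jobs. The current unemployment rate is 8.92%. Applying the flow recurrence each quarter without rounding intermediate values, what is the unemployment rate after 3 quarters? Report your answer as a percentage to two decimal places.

Unemployment rate after three quarters ≈ 10.02%.

With a fixed labor force, u_{t+1} = u_t + s·(1−u_t) − f·u_t = u_t·(1−s−f) + s.
Here 1−s−f = 0.825 and s = 0.020.
u_1 = 0.089200 × 0.825 + 0.020 = 0.093590.
u_2 = 0.093590 × 0.825 + 0.020 = 0.097212.
u_3 = 0.097212 × 0.825 + 0.020 = 0.100200.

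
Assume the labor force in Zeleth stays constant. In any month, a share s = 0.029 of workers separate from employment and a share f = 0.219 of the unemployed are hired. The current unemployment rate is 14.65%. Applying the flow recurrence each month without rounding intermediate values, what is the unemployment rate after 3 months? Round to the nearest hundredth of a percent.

Unemployment rate after three months ≈ 12.95%.

With a fixed labor force, u_{t+1} = u_t + s·(1−u_t) − f·u_t = u_t·(1−s−f) + s.
Here 1−s−f = 0.752 and s = 0.029.
u_1 = 0.146500 × 0.752 + 0.029 = 0.139168.
u_2 = 0.139168 × 0.752 + 0.029 = 0.133654.
u_3 = 0.133654 × 0.752 + 0.029 = 0.129508.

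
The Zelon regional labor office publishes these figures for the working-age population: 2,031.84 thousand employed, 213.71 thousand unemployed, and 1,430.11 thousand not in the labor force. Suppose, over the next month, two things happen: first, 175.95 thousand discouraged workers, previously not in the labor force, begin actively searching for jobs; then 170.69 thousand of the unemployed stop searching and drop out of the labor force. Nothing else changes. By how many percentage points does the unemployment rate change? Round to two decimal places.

The unemployment rate changes by +0.21 percentage points.

Initially, labor force = 2,031.84 + 213.71 = 2,245.55 thousand, so u = 213.71/2,245.55 = 9.52%.
After the first change, unemployed and labor force both rise by 175.95 → E = 2,031.84, U = 389.66, labor force = 2,421.50 thousand.
After the second change, unemployed and labor force both fall by 170.69 → E = 2,031.84, U = 218.97, labor force = 2,250.81 thousand.
New unemployment rate = 218.97 / 2,250.81 = 9.73%.
Change = 9.73% − 9.52% = +0.21 percentage points.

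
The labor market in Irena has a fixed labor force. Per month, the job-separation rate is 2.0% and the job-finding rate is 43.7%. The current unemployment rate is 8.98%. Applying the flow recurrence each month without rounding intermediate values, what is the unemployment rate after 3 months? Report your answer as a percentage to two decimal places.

With a fixed labor force, u_{t+1} = u_t + s·(1−u_t) − f·u_t = u_t·(1−s−f) + s.
Here 1−s−f = 0.543 and s = 0.020.
u_1 = 0.089800 × 0.543 + 0.020 = 0.068761.
u_2 = 0.068761 × 0.543 + 0.020 = 0.057337.
u_3 = 0.057337 × 0.543 + 0.020 = 0.051134.

Unemployment rate after three months ≈ 5.11%.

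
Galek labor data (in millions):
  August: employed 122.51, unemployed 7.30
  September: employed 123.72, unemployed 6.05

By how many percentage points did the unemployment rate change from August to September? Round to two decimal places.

The unemployment rate changed by −0.96 percentage points.

August: labor force = 122.51 + 7.30 = 129.81; u = 7.30/129.81 = 5.62%.
September: labor force = 123.72 + 6.05 = 129.77; u = 6.05/129.77 = 4.66%.
Change = 4.66% − 5.62% = −0.96 pp.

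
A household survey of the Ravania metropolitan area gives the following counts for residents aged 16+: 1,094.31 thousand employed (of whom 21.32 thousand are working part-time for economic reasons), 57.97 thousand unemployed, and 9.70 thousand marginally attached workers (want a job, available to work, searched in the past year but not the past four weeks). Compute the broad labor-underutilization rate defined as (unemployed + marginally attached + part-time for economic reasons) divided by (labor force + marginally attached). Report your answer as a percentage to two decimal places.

Broad underutilization rate ≈ 7.66%.

Labor force = 1,094.31 + 57.97 = 1,152.28 thousand.
Numerator = 57.97 + 9.70 + 21.32 = 88.99 thousand.
Denominator = 1,152.28 + 9.70 = 1,161.98 thousand.
Broad rate = 88.99 / 1,161.98 = 7.66%.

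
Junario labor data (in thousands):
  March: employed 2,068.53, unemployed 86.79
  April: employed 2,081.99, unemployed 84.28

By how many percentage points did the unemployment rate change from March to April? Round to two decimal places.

The unemployment rate changed by −0.14 percentage points.

March: labor force = 2,068.53 + 86.79 = 2,155.32; u = 86.79/2,155.32 = 4.03%.
April: labor force = 2,081.99 + 84.28 = 2,166.27; u = 84.28/2,166.27 = 3.89%.
Change = 3.89% − 4.03% = −0.14 pp.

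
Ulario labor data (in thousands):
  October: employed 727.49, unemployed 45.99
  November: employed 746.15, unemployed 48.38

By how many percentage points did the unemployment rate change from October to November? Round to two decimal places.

The unemployment rate changed by +0.14 percentage points.

October: labor force = 727.49 + 45.99 = 773.48; u = 45.99/773.48 = 5.95%.
November: labor force = 746.15 + 48.38 = 794.53; u = 48.38/794.53 = 6.09%.
Change = 6.09% − 5.95% = +0.14 pp.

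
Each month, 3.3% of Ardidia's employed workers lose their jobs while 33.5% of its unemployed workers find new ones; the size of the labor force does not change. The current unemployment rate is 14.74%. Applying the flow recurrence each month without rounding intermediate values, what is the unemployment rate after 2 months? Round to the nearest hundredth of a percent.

Unemployment rate after two months ≈ 11.27%.

With a fixed labor force, u_{t+1} = u_t + s·(1−u_t) − f·u_t = u_t·(1−s−f) + s.
Here 1−s−f = 0.632 and s = 0.033.
u_1 = 0.147400 × 0.632 + 0.033 = 0.126157.
u_2 = 0.126157 × 0.632 + 0.033 = 0.112731.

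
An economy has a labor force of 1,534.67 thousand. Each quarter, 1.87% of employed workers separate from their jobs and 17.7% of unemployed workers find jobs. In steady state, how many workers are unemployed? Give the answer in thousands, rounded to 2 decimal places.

About 146.64 thousand are unemployed in steady state.

Steady-state unemployment rate u* = s/(s+f) = 1.87/(1.87+17.7) = 0.095554.
Unemployed = u* × labor force = 0.095554 × 1,534.67 ≈ 146.64 thousand.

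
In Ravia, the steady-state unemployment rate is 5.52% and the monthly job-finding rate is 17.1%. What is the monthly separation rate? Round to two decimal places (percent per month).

From u* = s/(s+f): s = u·f/(1−u).
s = 0.0552 × 17.1 / (1 − 0.0552) = 0.9439 / 0.9448 ≈ 1.00% per month.

Separation rate ≈ 1.00% per month.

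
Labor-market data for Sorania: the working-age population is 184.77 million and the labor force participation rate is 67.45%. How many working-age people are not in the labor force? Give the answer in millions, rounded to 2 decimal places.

About 60.14 million are not in the labor force.

Share not in the labor force = 1 − 0.6745 = 0.3255.
Not in labor force = 0.3255 × 184.77 ≈ 60.14 million.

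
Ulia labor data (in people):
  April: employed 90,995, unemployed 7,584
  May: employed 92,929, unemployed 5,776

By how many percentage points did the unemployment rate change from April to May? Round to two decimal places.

The unemployment rate changed by −1.84 percentage points.

April: labor force = 90,995 + 7,584 = 98,579; u = 7,584/98,579 = 7.69%.
May: labor force = 92,929 + 5,776 = 98,705; u = 5,776/98,705 = 5.85%.
Change = 5.85% − 7.69% = −1.84 pp.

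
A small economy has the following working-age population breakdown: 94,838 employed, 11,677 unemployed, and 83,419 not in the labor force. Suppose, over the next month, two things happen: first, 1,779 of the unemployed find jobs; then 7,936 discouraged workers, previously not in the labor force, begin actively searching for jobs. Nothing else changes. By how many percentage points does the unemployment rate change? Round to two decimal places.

The unemployment rate changes by +4.62 percentage points.

Initially, labor force = 94,838 + 11,677 = 106,515, so u = 11,677/106,515 = 10.96%.
After the first change, unemployed falls and employed rises by 1,779; labor force unchanged → E = 96,617, U = 9,898, labor force = 106,515.
After the second change, unemployed and labor force both rise by 7,936 → E = 96,617, U = 17,834, labor force = 114,451.
New unemployment rate = 17,834 / 114,451 = 15.58%.
Change = 15.58% − 10.96% = +4.62 percentage points.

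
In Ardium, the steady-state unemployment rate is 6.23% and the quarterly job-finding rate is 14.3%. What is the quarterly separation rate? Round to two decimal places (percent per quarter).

From u* = s/(s+f): s = u·f/(1−u).
s = 0.0623 × 14.3 / (1 − 0.0623) = 0.8909 / 0.9377 ≈ 0.95% per quarter.

Separation rate ≈ 0.95% per quarter.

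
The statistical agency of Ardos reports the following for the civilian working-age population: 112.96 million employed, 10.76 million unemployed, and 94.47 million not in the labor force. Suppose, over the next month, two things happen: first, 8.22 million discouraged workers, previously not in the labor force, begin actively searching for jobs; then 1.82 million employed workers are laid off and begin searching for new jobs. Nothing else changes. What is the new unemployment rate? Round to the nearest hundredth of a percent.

Initially, labor force = 112.96 + 10.76 = 123.72 million, so u = 10.76/123.72 = 8.70%.
After the first change, unemployed and labor force both rise by 8.22 → E = 112.96, U = 18.98, labor force = 131.94 million.
After the second change, employed falls and unemployed rises by 1.82; labor force unchanged → E = 111.14, U = 20.80, labor force = 131.94 million.
New unemployment rate = 20.80 / 131.94 = 15.76%.

New unemployment rate ≈ 15.76%.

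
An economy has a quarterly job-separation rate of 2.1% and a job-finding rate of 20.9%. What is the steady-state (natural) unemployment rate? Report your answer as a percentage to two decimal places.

Steady-state unemployment rate ≈ 9.13%.

At steady state the flows balance: s·E = f·U, so U/(E+U) = s/(s+f).
u* = 2.1 / (2.1 + 20.9) = 2.1 / 23.00 = 9.13%.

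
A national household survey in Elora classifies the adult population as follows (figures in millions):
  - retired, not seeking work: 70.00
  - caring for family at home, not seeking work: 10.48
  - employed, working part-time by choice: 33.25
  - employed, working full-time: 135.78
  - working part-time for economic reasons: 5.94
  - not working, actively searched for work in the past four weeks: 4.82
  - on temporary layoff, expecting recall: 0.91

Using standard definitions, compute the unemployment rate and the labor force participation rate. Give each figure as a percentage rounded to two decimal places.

Unemployment rate ≈ 3.17%; labor force participation rate ≈ 69.19%.

Employed = 33.25 + 135.78 + 5.94 = 174.97 million (anyone who worked, including part-time for economic reasons, counts as employed).
Unemployed = 4.82 + 0.91 = 5.73 million (jobless and actively searching, or on temporary layoff).
Labor force = 174.97 + 5.73 = 180.70 million.
Not in labor force = 70.00 + 10.48 = 80.48 million (those not working and not actively searching are outside the labor force).
Civilian working-age population = 180.70 + 80.48 = 261.18 million.
Unemployment rate = 5.73 / 180.70 = 3.17%.
Labor force participation rate = 180.70 / 261.18 = 69.19%.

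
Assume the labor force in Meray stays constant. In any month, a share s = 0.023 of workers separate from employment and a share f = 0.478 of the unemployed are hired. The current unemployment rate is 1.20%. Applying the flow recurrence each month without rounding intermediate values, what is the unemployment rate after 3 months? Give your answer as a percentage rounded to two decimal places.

With a fixed labor force, u_{t+1} = u_t + s·(1−u_t) − f·u_t = u_t·(1−s−f) + s.
Here 1−s−f = 0.499 and s = 0.023.
u_1 = 0.012000 × 0.499 + 0.023 = 0.028988.
u_2 = 0.028988 × 0.499 + 0.023 = 0.037465.
u_3 = 0.037465 × 0.499 + 0.023 = 0.041695.

Unemployment rate after three months ≈ 4.17%.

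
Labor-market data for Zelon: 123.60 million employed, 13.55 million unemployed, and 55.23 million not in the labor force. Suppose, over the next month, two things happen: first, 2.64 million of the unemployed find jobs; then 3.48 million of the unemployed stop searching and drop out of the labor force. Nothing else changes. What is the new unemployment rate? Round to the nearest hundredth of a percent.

New unemployment rate ≈ 5.56%.

Initially, labor force = 123.60 + 13.55 = 137.15 million, so u = 13.55/137.15 = 9.88%.
After the first change, unemployed falls and employed rises by 2.64; labor force unchanged → E = 126.24, U = 10.91, labor force = 137.15 million.
After the second change, unemployed and labor force both fall by 3.48 → E = 126.24, U = 7.43, labor force = 133.67 million.
New unemployment rate = 7.43 / 133.67 = 5.56%.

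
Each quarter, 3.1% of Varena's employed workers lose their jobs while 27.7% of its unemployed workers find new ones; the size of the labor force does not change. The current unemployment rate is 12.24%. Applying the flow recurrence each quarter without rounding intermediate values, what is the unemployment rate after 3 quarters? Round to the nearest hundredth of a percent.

With a fixed labor force, u_{t+1} = u_t + s·(1−u_t) − f·u_t = u_t·(1−s−f) + s.
Here 1−s−f = 0.692 and s = 0.031.
u_1 = 0.122400 × 0.692 + 0.031 = 0.115701.
u_2 = 0.115701 × 0.692 + 0.031 = 0.111065.
u_3 = 0.111065 × 0.692 + 0.031 = 0.107857.

Unemployment rate after three quarters ≈ 10.79%.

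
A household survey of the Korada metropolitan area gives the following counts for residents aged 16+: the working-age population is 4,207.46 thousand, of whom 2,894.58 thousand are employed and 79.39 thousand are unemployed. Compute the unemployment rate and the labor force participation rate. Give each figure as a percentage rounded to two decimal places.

Unemployment rate ≈ 2.67%; labor force participation rate ≈ 70.68%.

Labor force = employed + unemployed = 2,894.58 + 79.39 = 2,973.97 thousand.
Unemployment rate = 79.39 / 2,973.97 = 2.67%.
Labor force participation rate = 2,973.97 / 4,207.46 = 70.68%.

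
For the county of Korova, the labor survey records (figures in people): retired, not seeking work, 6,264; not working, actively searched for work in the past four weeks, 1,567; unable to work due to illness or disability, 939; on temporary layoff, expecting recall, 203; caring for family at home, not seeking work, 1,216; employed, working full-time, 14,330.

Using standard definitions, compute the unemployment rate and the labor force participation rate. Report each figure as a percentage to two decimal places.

Unemployment rate ≈ 10.99%; labor force participation rate ≈ 65.66%.

Employed = 14,330.
Unemployed = 1,567 + 203 = 1,770 (jobless and actively searching, or on temporary layoff).
Labor force = 14,330 + 1,770 = 16,100.
Not in labor force = 6,264 + 939 + 1,216 = 8,419 (those not working and not actively searching are outside the labor force).
Civilian working-age population = 16,100 + 8,419 = 24,519.
Unemployment rate = 1,770 / 16,100 = 10.99%.
Labor force participation rate = 16,100 / 24,519 = 65.66%.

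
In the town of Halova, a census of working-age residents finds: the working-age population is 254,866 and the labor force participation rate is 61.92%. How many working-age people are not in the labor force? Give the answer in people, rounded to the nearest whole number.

About 97,053 are not in the labor force.

Share not in the labor force = 1 − 0.6192 = 0.3808.
Not in labor force = 0.3808 × 254,866 ≈ 97,053.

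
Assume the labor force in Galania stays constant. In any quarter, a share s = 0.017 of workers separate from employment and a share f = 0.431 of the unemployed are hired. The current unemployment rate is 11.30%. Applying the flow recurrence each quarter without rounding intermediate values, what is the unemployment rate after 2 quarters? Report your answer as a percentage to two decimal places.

With a fixed labor force, u_{t+1} = u_t + s·(1−u_t) − f·u_t = u_t·(1−s−f) + s.
Here 1−s−f = 0.552 and s = 0.017.
u_1 = 0.113000 × 0.552 + 0.017 = 0.079376.
u_2 = 0.079376 × 0.552 + 0.017 = 0.060816.

Unemployment rate after two quarters ≈ 6.08%.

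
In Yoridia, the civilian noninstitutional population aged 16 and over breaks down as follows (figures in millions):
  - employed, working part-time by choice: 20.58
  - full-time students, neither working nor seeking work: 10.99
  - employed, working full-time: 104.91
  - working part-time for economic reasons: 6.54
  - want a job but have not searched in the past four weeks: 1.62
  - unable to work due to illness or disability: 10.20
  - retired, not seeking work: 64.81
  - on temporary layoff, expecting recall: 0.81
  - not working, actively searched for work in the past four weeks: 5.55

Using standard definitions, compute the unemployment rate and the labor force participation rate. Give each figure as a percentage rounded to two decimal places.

Unemployment rate ≈ 4.60%; labor force participation rate ≈ 61.23%.

Employed = 20.58 + 104.91 + 6.54 = 132.03 million (anyone who worked, including part-time for economic reasons, counts as employed).
Unemployed = 0.81 + 5.55 = 6.36 million (jobless and actively searching, or on temporary layoff).
Labor force = 132.03 + 6.36 = 138.39 million.
Not in labor force = 10.99 + 1.62 + 10.20 + 64.81 = 87.62 million (those not working and not actively searching are outside the labor force — including those who want a job but have given up searching).
Civilian working-age population = 138.39 + 87.62 = 226.01 million.
Unemployment rate = 6.36 / 138.39 = 4.60%.
Labor force participation rate = 138.39 / 226.01 = 61.23%.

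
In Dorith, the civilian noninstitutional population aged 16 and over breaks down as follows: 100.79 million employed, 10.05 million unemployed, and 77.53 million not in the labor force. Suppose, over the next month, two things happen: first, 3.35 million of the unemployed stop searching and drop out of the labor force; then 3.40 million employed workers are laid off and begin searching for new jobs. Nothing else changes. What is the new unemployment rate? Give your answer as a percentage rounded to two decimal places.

Initially, labor force = 100.79 + 10.05 = 110.84 million, so u = 10.05/110.84 = 9.07%.
After the first change, unemployed and labor force both fall by 3.35 → E = 100.79, U = 6.70, labor force = 107.49 million.
After the second change, employed falls and unemployed rises by 3.40; labor force unchanged → E = 97.39, U = 10.10, labor force = 107.49 million.
New unemployment rate = 10.10 / 107.49 = 9.40%.

New unemployment rate ≈ 9.40%.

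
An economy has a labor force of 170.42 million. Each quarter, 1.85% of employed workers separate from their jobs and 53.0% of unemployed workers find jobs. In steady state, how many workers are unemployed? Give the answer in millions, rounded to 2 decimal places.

Steady-state unemployment rate u* = s/(s+f) = 1.85/(1.85+53.0) = 0.033728.
Unemployed = u* × labor force = 0.033728 × 170.42 ≈ 5.75 million.

About 5.75 million are unemployed in steady state.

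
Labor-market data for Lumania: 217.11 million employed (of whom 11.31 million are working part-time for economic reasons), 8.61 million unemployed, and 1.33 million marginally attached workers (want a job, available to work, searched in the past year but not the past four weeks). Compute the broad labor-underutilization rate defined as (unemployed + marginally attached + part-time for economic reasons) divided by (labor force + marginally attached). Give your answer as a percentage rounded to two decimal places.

Broad underutilization rate ≈ 9.36%.

Labor force = 217.11 + 8.61 = 225.72 million.
Numerator = 8.61 + 1.33 + 11.31 = 21.25 million.
Denominator = 225.72 + 1.33 = 227.05 million.
Broad rate = 21.25 / 227.05 = 9.36%.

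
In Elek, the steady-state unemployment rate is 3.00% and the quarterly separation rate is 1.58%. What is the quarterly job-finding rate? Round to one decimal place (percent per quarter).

Job-finding rate ≈ 51.1% per quarter.

From u* = s/(s+f): f = s·(1−u)/u.
f = 1.58 × (1 − 0.0300) / 0.0300 = 1.5326 / 0.0300 ≈ 51.1% per quarter.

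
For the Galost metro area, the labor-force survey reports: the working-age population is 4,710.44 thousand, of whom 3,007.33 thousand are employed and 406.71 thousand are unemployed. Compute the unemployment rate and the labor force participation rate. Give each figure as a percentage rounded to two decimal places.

Labor force = employed + unemployed = 3,007.33 + 406.71 = 3,414.04 thousand.
Unemployment rate = 406.71 / 3,414.04 = 11.91%.
Labor force participation rate = 3,414.04 / 4,710.44 = 72.48%.

Unemployment rate ≈ 11.91%; labor force participation rate ≈ 72.48%.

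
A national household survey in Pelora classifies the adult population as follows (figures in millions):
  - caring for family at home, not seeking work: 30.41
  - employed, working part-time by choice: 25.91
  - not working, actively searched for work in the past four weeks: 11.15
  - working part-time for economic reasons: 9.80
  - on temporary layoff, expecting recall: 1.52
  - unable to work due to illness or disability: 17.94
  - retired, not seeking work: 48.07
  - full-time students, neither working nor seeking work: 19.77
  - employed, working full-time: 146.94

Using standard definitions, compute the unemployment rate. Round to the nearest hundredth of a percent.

Employed = 25.91 + 9.80 + 146.94 = 182.65 million (anyone who worked, including part-time for economic reasons, counts as employed).
Unemployed = 11.15 + 1.52 = 12.67 million (jobless and actively searching, or on temporary layoff).
Labor force = 182.65 + 12.67 = 195.32 million.
Unemployment rate = 12.67 / 195.32 = 6.49%.

Unemployment rate ≈ 6.49%.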